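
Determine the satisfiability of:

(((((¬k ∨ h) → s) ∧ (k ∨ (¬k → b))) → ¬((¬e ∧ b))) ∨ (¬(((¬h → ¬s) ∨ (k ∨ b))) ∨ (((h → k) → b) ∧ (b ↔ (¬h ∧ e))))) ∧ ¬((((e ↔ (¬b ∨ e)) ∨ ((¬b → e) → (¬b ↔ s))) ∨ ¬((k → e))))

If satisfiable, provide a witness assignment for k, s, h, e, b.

Unsatisfiable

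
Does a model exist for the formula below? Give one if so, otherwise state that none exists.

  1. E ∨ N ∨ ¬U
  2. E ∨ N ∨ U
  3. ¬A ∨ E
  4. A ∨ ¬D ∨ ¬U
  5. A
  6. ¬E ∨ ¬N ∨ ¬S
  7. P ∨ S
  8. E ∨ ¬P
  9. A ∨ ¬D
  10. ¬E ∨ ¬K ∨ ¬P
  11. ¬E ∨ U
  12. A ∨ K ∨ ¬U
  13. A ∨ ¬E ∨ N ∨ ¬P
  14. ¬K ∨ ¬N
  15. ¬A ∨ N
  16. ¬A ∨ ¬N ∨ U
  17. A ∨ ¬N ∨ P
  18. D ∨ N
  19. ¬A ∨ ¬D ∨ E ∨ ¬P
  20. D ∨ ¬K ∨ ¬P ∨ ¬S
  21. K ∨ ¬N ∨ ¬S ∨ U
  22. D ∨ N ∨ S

A: True, D: True, P: True, S: False, N: True, U: True, E: True, K: False

Unit clause (A) forces A = True.
In (¬A ∨ N) only N is left, so N = True.
In (¬A ∨ ¬N ∨ U) only U is left, so U = True.
In (¬A ∨ E) only E is left, so E = True.
In (¬E ∨ ¬N ∨ ¬S) only ¬S is left, so S = False.
In (P ∨ S) only P is left, so P = True.
In (¬E ∨ ¬K ∨ ¬P) only ¬K is left, so K = False.
Set D = True.
All clauses satisfied.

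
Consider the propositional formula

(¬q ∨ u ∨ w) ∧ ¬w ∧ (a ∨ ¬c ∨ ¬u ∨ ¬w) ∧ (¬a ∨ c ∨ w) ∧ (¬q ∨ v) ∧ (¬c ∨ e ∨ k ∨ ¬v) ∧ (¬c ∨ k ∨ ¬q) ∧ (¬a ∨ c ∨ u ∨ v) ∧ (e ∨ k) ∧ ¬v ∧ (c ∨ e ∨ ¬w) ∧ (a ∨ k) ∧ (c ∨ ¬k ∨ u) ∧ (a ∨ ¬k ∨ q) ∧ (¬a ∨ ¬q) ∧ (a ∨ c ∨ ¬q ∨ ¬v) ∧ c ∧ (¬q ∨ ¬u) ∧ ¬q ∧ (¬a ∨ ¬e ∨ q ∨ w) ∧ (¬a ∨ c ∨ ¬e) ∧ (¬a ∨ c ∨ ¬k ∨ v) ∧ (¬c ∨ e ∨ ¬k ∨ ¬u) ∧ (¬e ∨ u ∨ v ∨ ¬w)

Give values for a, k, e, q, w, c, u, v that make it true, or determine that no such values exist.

Unit clause (¬w) forces w = False.
Unit clause (¬v) forces v = False.
Unit clause (c) forces c = True.
Unit clause (¬q) forces q = False.
Try a = False:
  (a ∨ k) forces k = True.
  clause (a ∨ ¬k ∨ q) is falsified — backtrack.
So a = True.
  then (¬a ∨ ¬e ∨ q ∨ w) forces e = False.
  then (e ∨ k) forces k = True.
  then (¬c ∨ e ∨ ¬k ∨ ¬u) forces u = False.
All clauses satisfied.

a=T, k=T, e=F, q=F, w=F, c=T, u=F, v=F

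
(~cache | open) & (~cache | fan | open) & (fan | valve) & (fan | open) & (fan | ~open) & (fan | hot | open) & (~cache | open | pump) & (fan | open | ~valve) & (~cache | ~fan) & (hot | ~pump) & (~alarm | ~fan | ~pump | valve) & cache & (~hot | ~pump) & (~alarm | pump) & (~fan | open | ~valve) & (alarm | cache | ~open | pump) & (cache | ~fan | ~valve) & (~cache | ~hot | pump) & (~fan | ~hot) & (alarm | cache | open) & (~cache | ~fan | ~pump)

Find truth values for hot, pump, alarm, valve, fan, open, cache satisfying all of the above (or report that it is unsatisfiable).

Case cache = True:
  (~cache | open) forces open = True.
  (fan | ~open) forces fan = True.
  Clause (~cache | ~fan) is falsified — contradiction.
Case cache = False:
  Clause (cache) is falsified — contradiction.
Both cases fail, so the formula is unsatisfiable.

Unsatisfiable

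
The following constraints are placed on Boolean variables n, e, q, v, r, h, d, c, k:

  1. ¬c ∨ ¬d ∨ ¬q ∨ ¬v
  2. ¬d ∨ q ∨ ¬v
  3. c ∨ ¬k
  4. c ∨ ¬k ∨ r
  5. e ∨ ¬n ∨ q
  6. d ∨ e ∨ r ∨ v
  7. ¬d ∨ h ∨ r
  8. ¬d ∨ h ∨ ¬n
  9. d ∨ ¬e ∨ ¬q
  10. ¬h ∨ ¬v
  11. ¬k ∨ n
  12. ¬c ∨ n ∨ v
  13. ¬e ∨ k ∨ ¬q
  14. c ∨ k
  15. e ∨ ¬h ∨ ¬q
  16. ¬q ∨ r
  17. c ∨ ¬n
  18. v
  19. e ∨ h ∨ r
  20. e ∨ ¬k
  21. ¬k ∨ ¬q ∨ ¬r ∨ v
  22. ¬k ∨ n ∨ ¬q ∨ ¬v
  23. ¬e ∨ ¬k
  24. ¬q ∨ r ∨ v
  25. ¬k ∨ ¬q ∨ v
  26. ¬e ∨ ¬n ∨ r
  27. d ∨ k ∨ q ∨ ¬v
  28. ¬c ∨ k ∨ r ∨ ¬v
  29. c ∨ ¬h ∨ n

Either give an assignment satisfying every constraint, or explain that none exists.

n = True, e = False, q = True, v = True, r = True, h = False, d = False, c = True, k = False

Unit clause (v) forces v = True.
In (¬h ∨ ¬v) only ¬h is left, so h = False.
Set n = True.
  then (¬d ∨ h ∨ ¬n) forces d = False.
  then (c ∨ ¬n) forces c = True.
Set e = False.
  then (e ∨ ¬n ∨ q) forces q = True.
  then (¬q ∨ r) forces r = True.
  then (e ∨ ¬k) forces k = False.
All clauses satisfied.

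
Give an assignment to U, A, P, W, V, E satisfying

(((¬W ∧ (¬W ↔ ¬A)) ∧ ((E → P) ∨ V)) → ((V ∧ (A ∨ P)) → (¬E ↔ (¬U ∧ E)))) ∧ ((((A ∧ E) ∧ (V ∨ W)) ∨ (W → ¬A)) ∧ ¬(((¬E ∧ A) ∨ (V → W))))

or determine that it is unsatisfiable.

U=T; A=T; P=F; W=F; V=T; E=T

  ((¬W ∧ (¬W ↔ ¬A)) ∧ ((E → P) ∨ V)) → ((V ∧ (A ∨ P)) → (¬E ↔ (¬U ∧ E))) = True
    (¬W ∧ (¬W ↔ ¬A)) ∧ ((E → P) ∨ V) = False
      ¬W ∧ (¬W ↔ ¬A) = False
        ¬W = True
        ¬W ↔ ¬A = False
          ¬W = True
          ¬A = False
      (E → P) ∨ V = True
        E → P = False
    (V ∧ (A ∨ P)) → (¬E ↔ (¬U ∧ E)) = True
      V ∧ (A ∨ P) = True
        A ∨ P = True
      ¬E ↔ (¬U ∧ E) = True
        ¬E = False
        ¬U ∧ E = False
          ¬U = False
  (((A ∧ E) ∧ (V ∨ W)) ∨ (W → ¬A)) ∧ ¬(((¬E ∧ A) ∨ (V → W))) = True
    ((A ∧ E) ∧ (V ∨ W)) ∨ (W → ¬A) = True
      (A ∧ E) ∧ (V ∨ W) = True
        A ∧ E = True
        V ∨ W = True
      W → ¬A = True
        ¬A = False
    ¬(((¬E ∧ A) ∨ (V → W))) = True
      (¬E ∧ A) ∨ (V → W) = False
        ¬E ∧ A = False
          ¬E = False
        V → W = False
Both conjuncts True, so the formula holds.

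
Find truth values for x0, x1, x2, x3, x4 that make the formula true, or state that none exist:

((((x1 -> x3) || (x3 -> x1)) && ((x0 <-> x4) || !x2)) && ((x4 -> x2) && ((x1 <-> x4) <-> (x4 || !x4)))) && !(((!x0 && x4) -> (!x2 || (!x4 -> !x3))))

Unsatisfiable — no assignment works.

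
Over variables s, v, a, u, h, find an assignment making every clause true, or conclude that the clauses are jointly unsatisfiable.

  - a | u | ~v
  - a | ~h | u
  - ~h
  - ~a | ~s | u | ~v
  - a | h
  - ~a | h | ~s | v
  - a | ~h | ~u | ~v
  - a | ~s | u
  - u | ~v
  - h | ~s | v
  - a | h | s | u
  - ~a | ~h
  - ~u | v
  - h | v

Unit clause (~h) forces h = False.
In (a | h) only a is left, so a = True.
In (h | v) only v is left, so v = True.
In (u | ~v) only u is left, so u = True.
Set s = True.
All clauses satisfied.

s = True; v = True; a = True; u = True; h = False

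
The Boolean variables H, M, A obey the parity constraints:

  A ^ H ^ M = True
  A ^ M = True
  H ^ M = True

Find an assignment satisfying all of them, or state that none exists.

H: False, M: True, A: False

A ^ H ^ M = F ^ F ^ T = True ✓
A ^ M = F ^ T = True ✓
H ^ M = F ^ T = True ✓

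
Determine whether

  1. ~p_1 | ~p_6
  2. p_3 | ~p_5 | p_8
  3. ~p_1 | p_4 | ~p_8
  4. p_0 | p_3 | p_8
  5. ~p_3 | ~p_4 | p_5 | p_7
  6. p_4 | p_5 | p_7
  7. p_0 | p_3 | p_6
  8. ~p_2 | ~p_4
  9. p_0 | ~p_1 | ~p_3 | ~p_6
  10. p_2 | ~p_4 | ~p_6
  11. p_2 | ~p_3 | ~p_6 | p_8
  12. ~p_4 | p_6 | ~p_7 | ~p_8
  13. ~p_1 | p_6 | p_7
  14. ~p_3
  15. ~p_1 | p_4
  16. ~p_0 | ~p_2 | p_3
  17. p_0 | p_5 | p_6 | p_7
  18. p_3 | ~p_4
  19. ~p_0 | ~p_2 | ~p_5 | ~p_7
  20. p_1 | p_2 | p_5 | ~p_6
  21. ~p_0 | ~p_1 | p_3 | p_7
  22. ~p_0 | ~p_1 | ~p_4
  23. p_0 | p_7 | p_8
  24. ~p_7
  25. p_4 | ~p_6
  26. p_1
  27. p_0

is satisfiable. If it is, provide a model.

UNSATISFIABLE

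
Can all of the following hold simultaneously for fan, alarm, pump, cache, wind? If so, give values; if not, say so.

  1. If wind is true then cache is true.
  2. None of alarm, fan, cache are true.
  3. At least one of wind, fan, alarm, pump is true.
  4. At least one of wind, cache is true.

Unsatisfiable

Case cache = True:
  Constraint (2) is violated (cache=T) — contradiction.
Case cache = False:
  (1) with cache=F forces wind = False.
  Constraint (4) is violated (wind=F, cache=F) — contradiction.
Both cases fail — unsatisfiable.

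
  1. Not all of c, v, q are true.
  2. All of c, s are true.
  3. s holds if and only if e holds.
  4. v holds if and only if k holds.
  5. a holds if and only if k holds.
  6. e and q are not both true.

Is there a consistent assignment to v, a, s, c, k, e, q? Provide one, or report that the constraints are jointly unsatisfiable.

v = True, a = True, s = True, c = True, k = True, e = True, q = False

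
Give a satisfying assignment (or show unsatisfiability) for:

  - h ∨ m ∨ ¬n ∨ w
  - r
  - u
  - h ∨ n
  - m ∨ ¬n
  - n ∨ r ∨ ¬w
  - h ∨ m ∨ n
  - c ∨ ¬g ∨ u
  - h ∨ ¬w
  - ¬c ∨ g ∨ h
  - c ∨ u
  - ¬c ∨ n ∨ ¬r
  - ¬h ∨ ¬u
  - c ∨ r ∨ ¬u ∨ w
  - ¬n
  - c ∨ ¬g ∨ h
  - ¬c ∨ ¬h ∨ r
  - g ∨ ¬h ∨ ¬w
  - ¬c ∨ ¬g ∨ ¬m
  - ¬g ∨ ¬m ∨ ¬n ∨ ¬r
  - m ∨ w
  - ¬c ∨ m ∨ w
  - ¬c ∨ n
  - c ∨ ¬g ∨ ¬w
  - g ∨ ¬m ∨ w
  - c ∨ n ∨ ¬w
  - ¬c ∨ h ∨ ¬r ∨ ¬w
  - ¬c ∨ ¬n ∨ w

Unsatisfiable

Case u = True:
  (r) forces r = True.
  (¬h ∨ ¬u) forces h = False.
  (h ∨ n) forces n = True.
  Clause (¬n) is falsified — contradiction.
Case u = False:
  Clause (u) is falsified — contradiction.
Both cases fail, so the formula is unsatisfiable.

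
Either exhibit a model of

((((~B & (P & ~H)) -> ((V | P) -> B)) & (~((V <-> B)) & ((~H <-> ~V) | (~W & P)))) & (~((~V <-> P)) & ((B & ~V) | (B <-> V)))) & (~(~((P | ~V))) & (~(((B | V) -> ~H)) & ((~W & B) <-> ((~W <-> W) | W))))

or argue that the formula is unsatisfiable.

No satisfying assignment exists.

Case H = True: the formula simplifies to ((~((V <-> B)) & (V | (~W & P))) & (~((~V <-> P)) & ((B & ~V) | (B <-> V)))) & (~(~((P | ~V))) & (~(~((B | V))) & ((~W & B) <-> ((~W <-> W) | W)))).
  W = True: the conjunct (~W & B) <-> ((~W <-> W) | W) becomes (False & B) <-> (False | True) = False.
  W = False: simplifies to ((~((V <-> B)) & (V | P)) & (~((~V <-> P)) & ((B & ~V) | (B <-> V)))) & (~(~((P | ~V))) & (~(~((B | V))) & ~B)).
    B = True: the conjunct ~B is False.
    B = False: simplifies to ((~(~V) & (V | P)) & (~((~V <-> P)) & ~V)) & (~(~((P | ~V))) & ~(~V)).
      V = True: the conjunct ~V is False.
      V = False: the conjunct ~(~V) becomes ~(~False) = False.
Case H = False: the conjunct ~(((B | V) -> ~H)) becomes ~(((B | V) -> True)) = False.
Both cases fail — unsatisfiable.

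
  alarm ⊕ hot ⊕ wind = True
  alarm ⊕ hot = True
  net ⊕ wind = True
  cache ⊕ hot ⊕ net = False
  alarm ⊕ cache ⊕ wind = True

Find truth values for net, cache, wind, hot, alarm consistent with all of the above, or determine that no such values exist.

Adding constraints 2, 3, 4, 5 mod 2: every variable appears an even number of times on the left, so the left side is 0.
But the right sides sum to 1 (mod 2). 0 ≠ 1 — the system is inconsistent.

UNSATISFIABLE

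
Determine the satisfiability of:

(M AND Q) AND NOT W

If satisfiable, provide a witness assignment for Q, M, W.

Q = True, M = True, W = False

  M AND Q = True
  NOT W = True
Both conjuncts True, so the formula holds.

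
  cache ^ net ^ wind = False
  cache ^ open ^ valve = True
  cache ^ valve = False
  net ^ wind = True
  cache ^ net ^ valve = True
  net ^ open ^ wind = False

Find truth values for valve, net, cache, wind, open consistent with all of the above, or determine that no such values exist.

valve = True, net = True, cache = True, wind = False, open = True

cache ^ net ^ wind = T ^ T ^ F = False ✓
cache ^ open ^ valve = T ^ T ^ T = True ✓
cache ^ valve = T ^ T = False ✓
net ^ wind = T ^ F = True ✓
cache ^ net ^ valve = T ^ T ^ T = True ✓
net ^ open ^ wind = T ^ T ^ F = False ✓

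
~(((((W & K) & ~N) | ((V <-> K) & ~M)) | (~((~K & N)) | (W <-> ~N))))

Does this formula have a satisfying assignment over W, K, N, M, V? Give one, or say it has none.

W: True; K: False; N: True; M: True; V: True

  ~(((((W & K) & ~N) | ((V <-> K) & ~M)) | (~((~K & N)) | (W <-> ~N)))) = True
    (((W & K) & ~N) | ((V <-> K) & ~M)) | (~((~K & N)) | (W <-> ~N)) = False
      ((W & K) & ~N) | ((V <-> K) & ~M) = False
        (W & K) & ~N = False
          W & K = False
          ~N = False
        (V <-> K) & ~M = False
          V <-> K = False
          ~M = False
      ~((~K & N)) | (W <-> ~N) = False
        ~((~K & N)) = False
          ~K & N = True
            ~K = True
        W <-> ~N = False
          ~N = False
The formula evaluates to True.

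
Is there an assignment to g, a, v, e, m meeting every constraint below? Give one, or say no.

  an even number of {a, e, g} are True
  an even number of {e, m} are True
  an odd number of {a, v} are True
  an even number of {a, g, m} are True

g = False; a = True; v = False; e = True; m = True

{a, e, g}: 2 true → even ✓
{e, m}: 2 true → even ✓
{a, v}: 1 true → odd ✓
{a, g, m}: 2 true → even ✓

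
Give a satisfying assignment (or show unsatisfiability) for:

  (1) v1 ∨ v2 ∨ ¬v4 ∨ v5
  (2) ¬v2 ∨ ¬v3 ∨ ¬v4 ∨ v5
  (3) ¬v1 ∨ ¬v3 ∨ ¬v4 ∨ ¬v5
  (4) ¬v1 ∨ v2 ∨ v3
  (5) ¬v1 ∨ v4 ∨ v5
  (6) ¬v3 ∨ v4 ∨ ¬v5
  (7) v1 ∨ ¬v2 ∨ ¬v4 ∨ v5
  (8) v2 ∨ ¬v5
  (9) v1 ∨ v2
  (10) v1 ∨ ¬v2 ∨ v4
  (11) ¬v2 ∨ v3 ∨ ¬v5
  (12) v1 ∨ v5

Set v1 = True.
Set v2 = False.
  then (¬v1 ∨ v2 ∨ v3) forces v3 = True.
  then (v2 ∨ ¬v5) forces v5 = False.
  then (¬v1 ∨ v4 ∨ v5) forces v4 = True.
All clauses satisfied.

v1 = True, v2 = False, v3 = True, v4 = True, v5 = False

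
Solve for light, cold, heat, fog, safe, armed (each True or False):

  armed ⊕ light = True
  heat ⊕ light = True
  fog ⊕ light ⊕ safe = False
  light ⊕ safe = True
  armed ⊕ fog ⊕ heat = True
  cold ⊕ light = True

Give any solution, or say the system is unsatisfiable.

light=T; cold=F; heat=F; fog=T; safe=F; armed=F

armed ⊕ light = F ⊕ T = True ✓
heat ⊕ light = F ⊕ T = True ✓
fog ⊕ light ⊕ safe = T ⊕ T ⊕ F = False ✓
light ⊕ safe = T ⊕ F = True ✓
armed ⊕ fog ⊕ heat = F ⊕ T ⊕ F = True ✓
cold ⊕ light = F ⊕ T = True ✓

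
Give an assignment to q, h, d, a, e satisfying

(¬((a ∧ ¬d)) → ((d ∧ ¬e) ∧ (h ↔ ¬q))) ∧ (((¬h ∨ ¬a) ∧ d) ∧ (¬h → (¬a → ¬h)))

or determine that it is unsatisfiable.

q: True, h: False, d: True, a: True, e: False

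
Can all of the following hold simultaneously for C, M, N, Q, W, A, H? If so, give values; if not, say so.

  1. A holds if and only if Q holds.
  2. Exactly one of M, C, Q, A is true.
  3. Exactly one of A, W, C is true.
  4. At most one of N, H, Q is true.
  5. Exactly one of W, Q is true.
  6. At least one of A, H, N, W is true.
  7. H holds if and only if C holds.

C = False, M = True, N = True, Q = False, W = True, A = False, H = False

  (1) A=F, Q=F — same ✓
  (2) {M, C, Q, A}: 1 true — exactly one ✓
  (3) {A, W, C}: 1 true — exactly one ✓
  (4) {N, H, Q}: 1 true — at most one ✓
  (5) {W, Q}: 1 true — exactly one ✓
  (6) {A, H, N, W}: 2 true — at least one ✓
  (7) H=F, C=F — same ✓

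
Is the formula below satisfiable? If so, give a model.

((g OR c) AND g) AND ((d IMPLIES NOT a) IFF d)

a=F, g=T, c=T, d=T

  (g OR c) AND g = True
    g OR c = True
  (d IMPLIES NOT a) IFF d = True
    d IMPLIES NOT a = True
      NOT a = True
Both conjuncts True, so the formula holds.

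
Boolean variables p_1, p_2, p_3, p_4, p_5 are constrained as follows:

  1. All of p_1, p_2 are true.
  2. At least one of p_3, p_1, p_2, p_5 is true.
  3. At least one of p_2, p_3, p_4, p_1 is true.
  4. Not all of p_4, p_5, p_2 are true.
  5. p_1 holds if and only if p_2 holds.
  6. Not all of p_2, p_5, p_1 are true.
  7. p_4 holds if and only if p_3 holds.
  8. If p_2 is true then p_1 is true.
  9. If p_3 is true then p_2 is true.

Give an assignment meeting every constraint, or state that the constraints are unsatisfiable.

p_1 = True; p_2 = True; p_3 = True; p_4 = True; p_5 = False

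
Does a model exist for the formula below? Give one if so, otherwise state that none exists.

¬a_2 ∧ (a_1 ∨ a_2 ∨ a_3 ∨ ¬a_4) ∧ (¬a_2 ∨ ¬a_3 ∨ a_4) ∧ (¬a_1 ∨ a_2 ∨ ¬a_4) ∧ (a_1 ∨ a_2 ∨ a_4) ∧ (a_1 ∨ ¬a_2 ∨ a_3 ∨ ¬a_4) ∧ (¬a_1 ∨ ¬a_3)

Unit clause (¬a_2) forces a_2 = False.
Set a_1 = True.
  then (¬a_1 ∨ a_2 ∨ ¬a_4) forces a_4 = False.
  then (¬a_1 ∨ ¬a_3) forces a_3 = False.
Check each clause:
  (¬a_2): ¬a_2 holds.
  (a_1 ∨ a_2 ∨ a_3 ∨ ¬a_4): a_1 holds.
  (¬a_2 ∨ ¬a_3 ∨ a_4): ¬a_2 holds.
  (¬a_1 ∨ a_2 ∨ ¬a_4): ¬a_4 holds.
  (a_1 ∨ a_2 ∨ a_4): a_1 holds.
  (a_1 ∨ ¬a_2 ∨ a_3 ∨ ¬a_4): a_1 holds.
  (¬a_1 ∨ ¬a_3): ¬a_3 holds.
All clauses satisfied.

a_1 = True, a_2 = False, a_3 = False, a_4 = False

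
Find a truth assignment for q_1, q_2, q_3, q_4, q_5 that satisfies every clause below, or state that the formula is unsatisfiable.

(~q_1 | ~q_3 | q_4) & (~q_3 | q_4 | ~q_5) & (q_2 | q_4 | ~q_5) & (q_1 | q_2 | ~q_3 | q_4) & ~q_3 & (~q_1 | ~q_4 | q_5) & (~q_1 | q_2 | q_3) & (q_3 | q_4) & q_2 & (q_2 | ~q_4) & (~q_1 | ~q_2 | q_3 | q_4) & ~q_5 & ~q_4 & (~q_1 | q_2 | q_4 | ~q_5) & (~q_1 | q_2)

Case q_3 = True:
  Clause (~q_3) is falsified — contradiction.
Case q_3 = False:
  (q_3 | q_4) forces q_4 = True.
  Clause (~q_4) is falsified — contradiction.
Both cases fail, so the formula is unsatisfiable.

Unsatisfiable — no assignment works.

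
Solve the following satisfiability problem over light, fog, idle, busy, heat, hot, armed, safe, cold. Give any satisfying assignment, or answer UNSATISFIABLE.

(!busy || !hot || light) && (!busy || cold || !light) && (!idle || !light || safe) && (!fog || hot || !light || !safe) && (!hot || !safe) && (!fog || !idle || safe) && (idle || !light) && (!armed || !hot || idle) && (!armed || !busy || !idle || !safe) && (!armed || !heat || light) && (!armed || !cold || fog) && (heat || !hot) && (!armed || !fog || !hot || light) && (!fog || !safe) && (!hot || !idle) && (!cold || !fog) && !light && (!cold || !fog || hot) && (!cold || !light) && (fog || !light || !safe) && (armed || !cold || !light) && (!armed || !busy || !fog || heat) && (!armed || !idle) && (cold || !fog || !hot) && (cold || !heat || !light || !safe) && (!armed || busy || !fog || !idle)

Unit clause (!light) forces light = False.
Set fog = False.
Set idle = True.
  then (!hot || !idle) forces hot = False.
  then (!armed || !idle) forces armed = False.
Set busy = False.
Set heat = False.
Set safe = True.
Set cold = False.
All clauses satisfied.

light = False; fog = False; idle = True; busy = False; heat = False; hot = False; armed = False; safe = True; cold = False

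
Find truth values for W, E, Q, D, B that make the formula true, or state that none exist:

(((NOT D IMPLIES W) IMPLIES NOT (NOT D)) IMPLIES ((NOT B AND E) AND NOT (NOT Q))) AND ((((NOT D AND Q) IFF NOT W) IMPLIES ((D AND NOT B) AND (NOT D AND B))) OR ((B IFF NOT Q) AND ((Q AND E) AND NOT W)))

W = True, E = False, Q = True, D = False, B = False

  ((NOT D IMPLIES W) IMPLIES NOT (NOT D)) IMPLIES ((NOT B AND E) AND NOT (NOT Q)) = True
    (NOT D IMPLIES W) IMPLIES NOT (NOT D) = False
      NOT D IMPLIES W = True
        NOT D = True
      NOT (NOT D) = False
        NOT D = True
    (NOT B AND E) AND NOT (NOT Q) = False
      NOT B AND E = False
        NOT B = True
      NOT (NOT Q) = True
        NOT Q = False
  (((NOT D AND Q) IFF NOT W) IMPLIES ((D AND NOT B) AND (NOT D AND B))) OR ((B IFF NOT Q) AND ((Q AND E) AND NOT W)) = True
    ((NOT D AND Q) IFF NOT W) IMPLIES ((D AND NOT B) AND (NOT D AND B)) = True
      (NOT D AND Q) IFF NOT W = False
        NOT D AND Q = True
          NOT D = True
        NOT W = False
      (D AND NOT B) AND (NOT D AND B) = False
        D AND NOT B = False
          NOT B = True
        NOT D AND B = False
          NOT D = True
    (B IFF NOT Q) AND ((Q AND E) AND NOT W) = False
      B IFF NOT Q = True
        NOT Q = False
      (Q AND E) AND NOT W = False
        Q AND E = False
        NOT W = False
Both conjuncts True, so the formula holds.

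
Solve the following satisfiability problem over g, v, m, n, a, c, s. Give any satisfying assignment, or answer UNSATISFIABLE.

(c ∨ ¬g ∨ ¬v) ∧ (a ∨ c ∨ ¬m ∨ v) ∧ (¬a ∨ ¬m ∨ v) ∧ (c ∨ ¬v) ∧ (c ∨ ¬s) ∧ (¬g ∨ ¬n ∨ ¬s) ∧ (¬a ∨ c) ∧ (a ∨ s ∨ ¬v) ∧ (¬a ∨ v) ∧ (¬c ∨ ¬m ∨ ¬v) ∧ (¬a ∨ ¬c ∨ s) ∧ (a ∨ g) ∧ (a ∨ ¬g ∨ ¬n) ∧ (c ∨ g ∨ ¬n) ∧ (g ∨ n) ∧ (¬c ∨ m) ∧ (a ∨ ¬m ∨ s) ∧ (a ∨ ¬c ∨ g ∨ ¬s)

Try g = False:
  (a ∨ g) forces a = True.
  (¬a ∨ c) forces c = True.
  (¬a ∨ v) forces v = True.
  (¬c ∨ ¬m ∨ ¬v) forces m = False.
  clause (¬c ∨ m) is falsified — backtrack.
So g = True.
Set v = False.
  then (¬a ∨ v) forces a = False.
  then (a ∨ ¬g ∨ ¬n) forces n = False.
Set m = True.
  then (a ∨ c ∨ ¬m ∨ v) forces c = True.
  then (a ∨ ¬m ∨ s) forces s = True.
All clauses satisfied.

g: True; v: False; m: True; n: False; a: False; c: True; s: True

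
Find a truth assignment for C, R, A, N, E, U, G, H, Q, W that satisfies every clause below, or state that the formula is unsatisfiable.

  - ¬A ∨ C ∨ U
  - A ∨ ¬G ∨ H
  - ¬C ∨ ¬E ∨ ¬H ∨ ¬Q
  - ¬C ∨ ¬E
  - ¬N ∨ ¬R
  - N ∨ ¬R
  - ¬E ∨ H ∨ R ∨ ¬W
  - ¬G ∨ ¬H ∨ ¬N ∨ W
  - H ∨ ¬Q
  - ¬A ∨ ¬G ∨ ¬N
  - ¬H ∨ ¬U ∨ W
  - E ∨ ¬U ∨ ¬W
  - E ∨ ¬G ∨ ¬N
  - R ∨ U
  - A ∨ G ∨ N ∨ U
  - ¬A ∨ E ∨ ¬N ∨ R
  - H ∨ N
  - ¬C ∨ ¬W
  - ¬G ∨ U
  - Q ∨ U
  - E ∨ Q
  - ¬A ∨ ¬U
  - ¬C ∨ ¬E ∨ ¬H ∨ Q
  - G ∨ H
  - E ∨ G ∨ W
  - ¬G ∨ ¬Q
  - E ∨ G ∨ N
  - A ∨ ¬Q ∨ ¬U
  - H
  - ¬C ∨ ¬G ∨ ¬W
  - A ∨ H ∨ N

C: False, R: False, A: False, N: True, E: True, U: True, G: True, H: True, Q: False, W: True

Unit clause (H) forces H = True.
Set C = False.
Set R = False.
  then (R ∨ U) forces U = True.
  then (¬A ∨ ¬U) forces A = False.
  then (A ∨ ¬Q ∨ ¬U) forces Q = False.
  then (¬H ∨ ¬U ∨ W) forces W = True.
  then (E ∨ ¬U ∨ ¬W) forces E = True.
Set N = True.
Set G = True.
All clauses satisfied.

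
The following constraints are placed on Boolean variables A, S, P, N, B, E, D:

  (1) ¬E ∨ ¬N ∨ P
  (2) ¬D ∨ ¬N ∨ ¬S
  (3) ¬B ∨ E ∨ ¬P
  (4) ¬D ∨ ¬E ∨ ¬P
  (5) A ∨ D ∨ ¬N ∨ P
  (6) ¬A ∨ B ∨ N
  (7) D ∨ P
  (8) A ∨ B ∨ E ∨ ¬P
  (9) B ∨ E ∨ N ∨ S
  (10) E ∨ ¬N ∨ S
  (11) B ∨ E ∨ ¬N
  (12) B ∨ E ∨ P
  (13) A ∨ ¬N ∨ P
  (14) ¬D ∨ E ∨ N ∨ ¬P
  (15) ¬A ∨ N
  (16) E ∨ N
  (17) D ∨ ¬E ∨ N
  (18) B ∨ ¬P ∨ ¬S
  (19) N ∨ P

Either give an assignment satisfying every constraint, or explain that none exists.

A=T; S=F; P=T; N=T; B=T; E=T; D=F

Set A = True.
  then (¬A ∨ N) forces N = True.
Set S = False.
  then (E ∨ ¬N ∨ S) forces E = True.
  then (¬E ∨ ¬N ∨ P) forces P = True.
  then (¬D ∨ ¬E ∨ ¬P) forces D = False.
Set B = True.
All clauses satisfied.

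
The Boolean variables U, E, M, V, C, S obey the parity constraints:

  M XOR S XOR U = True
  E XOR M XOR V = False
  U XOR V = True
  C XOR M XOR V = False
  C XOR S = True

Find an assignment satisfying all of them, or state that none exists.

Adding constraints 1, 3, 4, 5 mod 2: every variable appears an even number of times on the left, so the left side is 0.
But the right sides sum to 1 (mod 2). 0 ≠ 1 — the system is inconsistent.

UNSATISFIABLE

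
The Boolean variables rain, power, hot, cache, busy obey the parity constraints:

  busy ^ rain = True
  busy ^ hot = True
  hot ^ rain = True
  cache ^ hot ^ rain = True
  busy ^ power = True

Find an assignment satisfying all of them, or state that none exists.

Unsatisfiable

Adding constraints 1, 2, 3 mod 2: every variable appears an even number of times on the left, so the left side is 0.
But the right sides sum to 1 (mod 2). 0 ≠ 1 — the system is inconsistent.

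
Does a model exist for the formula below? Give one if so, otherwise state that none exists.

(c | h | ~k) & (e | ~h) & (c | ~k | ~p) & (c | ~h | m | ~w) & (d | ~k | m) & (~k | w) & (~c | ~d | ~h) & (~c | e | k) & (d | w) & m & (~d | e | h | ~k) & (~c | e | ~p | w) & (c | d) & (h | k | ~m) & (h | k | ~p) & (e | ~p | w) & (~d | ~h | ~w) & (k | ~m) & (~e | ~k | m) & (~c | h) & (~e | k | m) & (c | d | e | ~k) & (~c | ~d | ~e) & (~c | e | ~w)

m=T, h=T, e=T, d=F, k=T, p=T, c=T, w=T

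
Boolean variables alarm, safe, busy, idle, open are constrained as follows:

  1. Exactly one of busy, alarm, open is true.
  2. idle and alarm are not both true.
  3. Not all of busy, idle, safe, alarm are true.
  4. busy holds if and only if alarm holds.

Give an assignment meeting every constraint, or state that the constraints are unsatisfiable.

alarm: False, safe: False, busy: False, idle: False, open: True

  (1) {busy, alarm, open}: 1 true — exactly one ✓
  (2) idle=F, alarm=F — not both ✓
  (3) {busy, idle, safe, alarm}: 0/4 true — not all ✓
  (4) busy=F, alarm=F — same ✓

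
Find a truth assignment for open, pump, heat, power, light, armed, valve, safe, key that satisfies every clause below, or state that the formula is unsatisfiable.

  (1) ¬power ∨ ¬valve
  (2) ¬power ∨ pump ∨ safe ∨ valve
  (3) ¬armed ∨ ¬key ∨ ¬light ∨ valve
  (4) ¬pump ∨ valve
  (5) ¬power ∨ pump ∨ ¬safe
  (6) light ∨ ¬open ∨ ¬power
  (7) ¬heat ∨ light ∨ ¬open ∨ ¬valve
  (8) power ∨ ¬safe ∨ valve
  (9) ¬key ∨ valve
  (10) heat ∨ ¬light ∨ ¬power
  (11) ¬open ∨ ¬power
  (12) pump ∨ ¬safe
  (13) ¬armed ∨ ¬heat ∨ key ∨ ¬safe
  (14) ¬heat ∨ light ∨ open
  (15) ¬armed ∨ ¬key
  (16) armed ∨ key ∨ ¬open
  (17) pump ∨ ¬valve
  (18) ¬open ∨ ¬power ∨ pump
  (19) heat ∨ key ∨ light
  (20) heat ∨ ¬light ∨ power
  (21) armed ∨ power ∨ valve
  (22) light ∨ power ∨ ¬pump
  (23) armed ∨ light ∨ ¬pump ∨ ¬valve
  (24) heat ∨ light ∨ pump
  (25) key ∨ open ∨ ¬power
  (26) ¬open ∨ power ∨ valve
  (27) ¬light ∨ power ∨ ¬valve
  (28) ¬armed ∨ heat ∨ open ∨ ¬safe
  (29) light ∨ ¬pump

open = False, pump = False, heat = True, power = False, light = True, armed = True, valve = False, safe = False, key = False

Set open = False.
Try pump = True:
  (¬pump ∨ valve) forces valve = True.
  (¬power ∨ ¬valve) forces power = False.
  (light ∨ power ∨ ¬pump) forces light = True.
  clause (¬light ∨ power ∨ ¬valve) is falsified — backtrack.
So pump = False.
  then (pump ∨ ¬safe) forces safe = False.
  then (pump ∨ ¬valve) forces valve = False.
  then (¬power ∨ pump ∨ safe ∨ valve) forces power = False.
  then (¬key ∨ valve) forces key = False.
  then (armed ∨ power ∨ valve) forces armed = True.
Set heat = True.
  then (¬heat ∨ light ∨ open) forces light = True.
All clauses satisfied.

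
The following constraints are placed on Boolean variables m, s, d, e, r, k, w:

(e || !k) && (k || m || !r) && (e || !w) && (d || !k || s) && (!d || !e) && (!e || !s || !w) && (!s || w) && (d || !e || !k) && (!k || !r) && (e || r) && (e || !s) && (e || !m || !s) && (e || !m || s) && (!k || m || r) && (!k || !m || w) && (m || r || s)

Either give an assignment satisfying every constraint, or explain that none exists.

m = True, s = False, d = False, e = True, r = True, k = False, w = True

Set m = True.
Try s = True:
  (!s || w) forces w = True.
  (e || !w) forces e = True.
  clause (!e || !s || !w) is falsified — backtrack.
So s = False.
  then (e || !m || s) forces e = True.
  then (!d || !e) forces d = False.
  then (d || !e || !k) forces k = False.
Set r = True.
Set w = True.
All clauses satisfied.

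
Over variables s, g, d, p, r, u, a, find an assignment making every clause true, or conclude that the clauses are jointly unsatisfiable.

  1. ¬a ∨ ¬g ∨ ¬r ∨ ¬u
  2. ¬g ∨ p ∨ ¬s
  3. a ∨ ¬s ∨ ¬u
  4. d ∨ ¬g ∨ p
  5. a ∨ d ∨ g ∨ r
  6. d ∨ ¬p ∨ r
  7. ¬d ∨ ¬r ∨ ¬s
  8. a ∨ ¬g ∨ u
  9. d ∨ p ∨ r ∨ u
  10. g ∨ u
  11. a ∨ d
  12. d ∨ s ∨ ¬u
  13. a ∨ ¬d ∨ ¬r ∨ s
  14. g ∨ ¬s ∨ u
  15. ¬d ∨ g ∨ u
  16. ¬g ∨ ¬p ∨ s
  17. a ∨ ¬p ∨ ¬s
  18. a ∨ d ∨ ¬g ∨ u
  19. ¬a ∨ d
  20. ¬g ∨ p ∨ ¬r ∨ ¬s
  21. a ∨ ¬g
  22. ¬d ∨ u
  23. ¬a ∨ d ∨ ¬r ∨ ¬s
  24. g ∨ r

Set s = False.
Set g = False.
  then (g ∨ u) forces u = True.
  then (d ∨ s ∨ ¬u) forces d = True.
  then (g ∨ r) forces r = True.
  then (a ∨ ¬d ∨ ¬r ∨ s) forces a = True.
Set p = True.
All clauses satisfied.

s = False, g = False, d = True, p = True, r = True, u = True, a = True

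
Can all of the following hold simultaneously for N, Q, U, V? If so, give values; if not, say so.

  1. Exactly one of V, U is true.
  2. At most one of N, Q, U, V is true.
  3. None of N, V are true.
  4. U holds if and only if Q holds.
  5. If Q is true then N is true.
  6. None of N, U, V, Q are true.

Case U = True:
  Constraint (6) is violated (U=T) — contradiction.
Case U = False:
  (1) with U=F forces V = True.
  Constraint (3) is violated (V=T) — contradiction.
Both cases fail — unsatisfiable.

No satisfying assignment exists.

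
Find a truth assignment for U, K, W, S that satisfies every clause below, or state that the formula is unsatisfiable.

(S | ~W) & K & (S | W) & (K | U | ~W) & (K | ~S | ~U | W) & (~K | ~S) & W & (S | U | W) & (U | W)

Case K = True:
  (~K | ~S) forces S = False.
  (S | ~W) forces W = False.
  Clause (S | W) is falsified — contradiction.
Case K = False:
  Clause (K) is falsified — contradiction.
Both cases fail, so the formula is unsatisfiable.

Unsatisfiable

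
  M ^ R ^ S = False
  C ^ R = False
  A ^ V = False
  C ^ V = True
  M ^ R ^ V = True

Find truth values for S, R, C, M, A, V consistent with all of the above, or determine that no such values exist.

S = False, R = False, C = False, M = False, A = True, V = True

M ^ R ^ S = F ^ F ^ F = False ✓
C ^ R = F ^ F = False ✓
A ^ V = T ^ T = False ✓
C ^ V = F ^ T = True ✓
M ^ R ^ V = F ^ F ^ T = True ✓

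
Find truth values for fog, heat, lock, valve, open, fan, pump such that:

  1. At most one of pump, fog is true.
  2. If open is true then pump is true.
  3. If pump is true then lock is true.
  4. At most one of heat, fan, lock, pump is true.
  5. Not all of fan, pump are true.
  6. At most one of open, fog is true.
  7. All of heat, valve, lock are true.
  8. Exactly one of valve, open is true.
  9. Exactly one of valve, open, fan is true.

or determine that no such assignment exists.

Case lock = True:
  (4) with lock=T forces heat = False.
  Constraint (7) is violated (heat=F) — contradiction.
Case lock = False:
  Constraint (7) is violated (lock=F) — contradiction.
Both cases fail — unsatisfiable.

No satisfying assignment exists.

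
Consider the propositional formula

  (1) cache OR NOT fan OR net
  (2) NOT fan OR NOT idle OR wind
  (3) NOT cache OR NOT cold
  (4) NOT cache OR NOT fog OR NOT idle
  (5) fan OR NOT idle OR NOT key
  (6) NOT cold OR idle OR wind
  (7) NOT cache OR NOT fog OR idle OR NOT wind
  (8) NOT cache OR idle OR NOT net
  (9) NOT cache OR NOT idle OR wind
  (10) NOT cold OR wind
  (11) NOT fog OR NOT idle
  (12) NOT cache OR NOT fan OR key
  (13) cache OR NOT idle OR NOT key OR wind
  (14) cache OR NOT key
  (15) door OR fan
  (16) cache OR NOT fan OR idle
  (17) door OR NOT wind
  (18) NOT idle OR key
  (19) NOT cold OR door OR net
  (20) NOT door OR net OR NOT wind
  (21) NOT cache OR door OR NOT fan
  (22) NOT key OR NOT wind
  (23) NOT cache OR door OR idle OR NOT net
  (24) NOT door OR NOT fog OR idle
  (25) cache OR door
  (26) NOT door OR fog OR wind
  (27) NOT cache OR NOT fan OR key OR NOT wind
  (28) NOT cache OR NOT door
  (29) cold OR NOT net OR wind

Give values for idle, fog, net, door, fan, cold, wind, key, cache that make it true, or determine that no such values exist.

Try idle = True:
  (NOT fog OR NOT idle) forces fog = False.
  (NOT idle OR key) forces key = True.
  (fan OR NOT idle OR NOT key) forces fan = True.
  (NOT fan OR NOT idle OR wind) forces wind = True.
  clause (NOT key OR NOT wind) is falsified — backtrack.
So idle = False.
Set fog = False.
Set net = True.
  then (NOT cache OR idle OR NOT net) forces cache = False.
  then (cache OR NOT key) forces key = False.
  then (cache OR NOT fan OR idle) forces fan = False.
  then (cache OR door) forces door = True.
  then (NOT door OR fog OR wind) forces wind = True.
Set cold = False.
All clauses satisfied.

idle = False; fog = False; net = True; door = True; fan = False; cold = False; wind = True; key = False; cache = False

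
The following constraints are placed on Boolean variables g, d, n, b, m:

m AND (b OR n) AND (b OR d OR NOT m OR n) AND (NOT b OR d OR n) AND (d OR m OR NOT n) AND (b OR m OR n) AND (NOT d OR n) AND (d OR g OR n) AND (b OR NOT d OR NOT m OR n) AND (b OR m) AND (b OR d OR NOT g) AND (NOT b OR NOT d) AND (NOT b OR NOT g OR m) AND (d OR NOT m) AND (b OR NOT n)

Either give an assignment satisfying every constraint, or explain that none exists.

The formula is unsatisfiable.

Case m = True:
  (d OR NOT m) forces d = True.
  (NOT d OR n) forces n = True.
  (NOT b OR NOT d) forces b = False.
  Clause (b OR NOT n) is falsified — contradiction.
Case m = False:
  Clause (m) is falsified — contradiction.
Both cases fail, so the formula is unsatisfiable.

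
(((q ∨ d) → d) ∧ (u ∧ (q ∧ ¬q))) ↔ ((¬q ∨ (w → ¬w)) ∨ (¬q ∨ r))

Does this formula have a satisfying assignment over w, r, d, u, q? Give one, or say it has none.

w = True, r = False, d = True, u = False, q = True

  (((q ∨ d) → d) ∧ (u ∧ (q ∧ ¬q))) ↔ ((¬q ∨ (w → ¬w)) ∨ (¬q ∨ r)) = True
    ((q ∨ d) → d) ∧ (u ∧ (q ∧ ¬q)) = False
      (q ∨ d) → d = True
        q ∨ d = True
      u ∧ (q ∧ ¬q) = False
        q ∧ ¬q = False
          ¬q = False
    (¬q ∨ (w → ¬w)) ∨ (¬q ∨ r) = False
      ¬q ∨ (w → ¬w) = False
        ¬q = False
        w → ¬w = False
          ¬w = False
      ¬q ∨ r = False
        ¬q = False
The formula evaluates to True.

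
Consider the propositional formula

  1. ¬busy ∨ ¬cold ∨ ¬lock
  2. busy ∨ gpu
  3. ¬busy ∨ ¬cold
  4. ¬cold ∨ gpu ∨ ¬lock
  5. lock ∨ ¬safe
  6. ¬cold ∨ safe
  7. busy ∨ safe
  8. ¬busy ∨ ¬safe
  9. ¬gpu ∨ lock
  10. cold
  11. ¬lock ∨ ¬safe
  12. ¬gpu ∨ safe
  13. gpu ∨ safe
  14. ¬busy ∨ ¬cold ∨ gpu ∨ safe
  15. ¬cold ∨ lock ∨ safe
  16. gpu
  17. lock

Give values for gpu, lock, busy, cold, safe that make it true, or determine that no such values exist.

The formula is unsatisfiable.

Case safe = True:
  (lock ∨ ¬safe) forces lock = True.
  Clause (¬lock ∨ ¬safe) is falsified — contradiction.
Case safe = False:
  (¬cold ∨ safe) forces cold = False.
  Clause (cold) is falsified — contradiction.
Both cases fail, so the formula is unsatisfiable.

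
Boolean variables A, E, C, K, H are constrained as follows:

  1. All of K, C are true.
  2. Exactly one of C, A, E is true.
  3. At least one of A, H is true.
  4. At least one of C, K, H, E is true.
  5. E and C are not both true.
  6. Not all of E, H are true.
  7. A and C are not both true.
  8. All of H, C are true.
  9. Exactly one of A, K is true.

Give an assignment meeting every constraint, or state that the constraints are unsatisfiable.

A: False, E: False, C: True, K: True, H: True

  (1) {K, C}: all 2 true ✓
  (2) {C, A, E}: 1 true — exactly one ✓
  (3) {A, H}: 1 true — at least one ✓
  (4) {C, K, H, E}: 3 true — at least one ✓
  (5) E=F, C=T — not both ✓
  (6) {E, H}: 1/2 true — not all ✓
  (7) A=F, C=T — not both ✓
  (8) {H, C}: all 2 true ✓
  (9) {A, K}: 1 true — exactly one ✓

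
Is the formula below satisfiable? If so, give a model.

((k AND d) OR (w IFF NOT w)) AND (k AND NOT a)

a=F; d=T; k=T; w=T

  (k AND d) OR (w IFF NOT w) = True
    k AND d = True
    w IFF NOT w = False
      NOT w = False
  k AND NOT a = True
    NOT a = True
Both conjuncts True, so the formula holds.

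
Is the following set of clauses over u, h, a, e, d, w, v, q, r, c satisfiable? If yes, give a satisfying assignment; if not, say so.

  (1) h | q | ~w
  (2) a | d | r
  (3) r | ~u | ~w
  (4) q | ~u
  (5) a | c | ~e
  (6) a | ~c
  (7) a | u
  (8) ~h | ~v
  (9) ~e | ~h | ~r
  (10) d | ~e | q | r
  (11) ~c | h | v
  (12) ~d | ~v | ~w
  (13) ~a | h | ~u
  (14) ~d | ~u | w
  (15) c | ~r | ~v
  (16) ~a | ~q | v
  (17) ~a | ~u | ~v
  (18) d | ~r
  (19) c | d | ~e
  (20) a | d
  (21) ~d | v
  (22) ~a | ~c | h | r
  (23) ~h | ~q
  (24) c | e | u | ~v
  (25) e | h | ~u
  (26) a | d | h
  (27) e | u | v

u=F, h=F, a=T, e=T, d=T, w=F, v=T, q=T, r=T, c=T

Set u = False.
  then (a | u) forces a = True.
Set h = False.
Set e = True.
Try d = False:
  (d | ~r) forces r = False.
  (d | ~e | q | r) forces q = True.
  (~a | ~q | v) forces v = True.
  (c | d | ~e) forces c = True.
  clause (~a | ~c | h | r) is falsified — backtrack.
So d = True.
  then (~d | v) forces v = True.
  then (~d | ~v | ~w) forces w = False.
Set q = True.
Set r = True.
  then (c | ~r | ~v) forces c = True.
All clauses satisfied.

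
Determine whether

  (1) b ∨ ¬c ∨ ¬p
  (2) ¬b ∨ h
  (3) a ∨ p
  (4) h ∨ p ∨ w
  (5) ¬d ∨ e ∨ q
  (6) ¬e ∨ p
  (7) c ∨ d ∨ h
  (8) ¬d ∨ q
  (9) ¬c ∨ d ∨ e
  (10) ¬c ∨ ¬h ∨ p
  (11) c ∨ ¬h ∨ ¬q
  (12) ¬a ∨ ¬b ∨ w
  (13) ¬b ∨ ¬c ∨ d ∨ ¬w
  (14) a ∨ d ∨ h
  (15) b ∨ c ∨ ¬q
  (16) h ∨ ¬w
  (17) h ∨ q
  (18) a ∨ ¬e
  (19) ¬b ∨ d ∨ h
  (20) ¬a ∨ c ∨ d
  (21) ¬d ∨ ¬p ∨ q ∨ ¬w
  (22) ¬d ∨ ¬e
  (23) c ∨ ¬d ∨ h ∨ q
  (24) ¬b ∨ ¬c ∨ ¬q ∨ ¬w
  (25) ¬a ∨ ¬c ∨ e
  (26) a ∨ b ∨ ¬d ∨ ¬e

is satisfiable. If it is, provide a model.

b = False, a = False, w = True, c = False, p = True, h = True, e = False, d = False, q = False

Set b = False.
Set a = False.
  then (a ∨ p) forces p = True.
  then (a ∨ ¬e) forces e = False.
  then (b ∨ ¬c ∨ ¬p) forces c = False.
  then (b ∨ c ∨ ¬q) forces q = False.
  then (h ∨ q) forces h = True.
  then (¬d ∨ e ∨ q) forces d = False.
Set w = True.
All clauses satisfied.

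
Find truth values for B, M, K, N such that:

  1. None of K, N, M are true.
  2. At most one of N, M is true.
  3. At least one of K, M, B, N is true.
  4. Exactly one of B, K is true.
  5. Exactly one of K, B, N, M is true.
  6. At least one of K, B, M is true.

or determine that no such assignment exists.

B=T, M=F, K=F, N=F

  (1) {K, N, M}: 0 true — none ✓
  (2) {N, M}: 0 true — at most one ✓
  (3) {K, M, B, N}: 1 true — at least one ✓
  (4) {B, K}: 1 true — exactly one ✓
  (5) {K, B, N, M}: 1 true — exactly one ✓
  (6) {K, B, M}: 1 true — at least one ✓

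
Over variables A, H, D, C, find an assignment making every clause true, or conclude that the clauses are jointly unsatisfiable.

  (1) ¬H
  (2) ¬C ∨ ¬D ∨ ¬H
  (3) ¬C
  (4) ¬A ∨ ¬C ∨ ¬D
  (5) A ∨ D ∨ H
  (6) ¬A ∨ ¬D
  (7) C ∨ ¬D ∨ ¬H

A=F, H=F, D=T, C=F

Unit clause (¬H) forces H = False.
Unit clause (¬C) forces C = False.
Set A = False.
  then (A ∨ D ∨ H) forces D = True.
Check each clause:
  (¬H): ¬H holds.
  (¬C ∨ ¬D ∨ ¬H): ¬C holds.
  (¬C): ¬C holds.
  (¬A ∨ ¬C ∨ ¬D): ¬A holds.
  (A ∨ D ∨ H): D holds.
  (¬A ∨ ¬D): ¬A holds.
  (C ∨ ¬D ∨ ¬H): ¬H holds.
All clauses satisfied.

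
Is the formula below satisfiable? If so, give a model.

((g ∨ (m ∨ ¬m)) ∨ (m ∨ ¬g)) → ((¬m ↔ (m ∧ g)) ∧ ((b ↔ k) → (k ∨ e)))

b: True; g: False; e: True; m: True; k: True

  ((g ∨ (m ∨ ¬m)) ∨ (m ∨ ¬g)) → ((¬m ↔ (m ∧ g)) ∧ ((b ↔ k) → (k ∨ e))) = True
    (g ∨ (m ∨ ¬m)) ∨ (m ∨ ¬g) = True
      g ∨ (m ∨ ¬m) = True
        m ∨ ¬m = True
          ¬m = False
      m ∨ ¬g = True
        ¬g = True
    (¬m ↔ (m ∧ g)) ∧ ((b ↔ k) → (k ∨ e)) = True
      ¬m ↔ (m ∧ g) = True
        ¬m = False
        m ∧ g = False
      (b ↔ k) → (k ∨ e) = True
        b ↔ k = True
        k ∨ e = True
The formula evaluates to True.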